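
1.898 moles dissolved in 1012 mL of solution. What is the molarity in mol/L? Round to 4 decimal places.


Convert volume to liters: V_L = V_mL / 1000.
V_L = 1012 / 1000 = 1.012 L
M = n / V_L = 1.898 / 1.012
M = 1.87549407 mol/L, rounded to 4 dp:

1.8755 mol/L


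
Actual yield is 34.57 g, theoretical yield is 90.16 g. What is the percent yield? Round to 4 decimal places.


% yield = 100 * actual / theoretical
% yield = 100 * 34.57 / 90.16
% yield = 38.34294587 %, rounded to 4 dp:

38.3429 %


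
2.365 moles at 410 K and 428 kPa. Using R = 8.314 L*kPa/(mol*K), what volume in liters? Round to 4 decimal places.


PV = nRT, solve for V = nRT / P.
nRT = 2.365 * 8.314 * 410 = 8061.6701
V = 8061.6701 / 428
V = 18.8356778 L, rounded to 4 dp:

18.8357 L


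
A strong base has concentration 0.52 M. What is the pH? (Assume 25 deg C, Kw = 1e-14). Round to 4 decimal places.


A strong base dissociates completely, so [OH-] equals the given concentration.
pOH = -log10([OH-]) = -log10(0.52) = 0.283997
pH = 14 - pOH = 14 - 0.283997
pH = 13.716003, rounded to 4 dp:

13.7160


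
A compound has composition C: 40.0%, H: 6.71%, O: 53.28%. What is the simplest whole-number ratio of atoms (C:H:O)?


Assume 100 g of compound, divide each mass% by atomic mass to get moles, then normalize by the smallest to get a raw atom ratio.
Moles per 100 g: C: 40.0/12.011 = 3.3303, H: 6.71/1.008 = 6.6567, O: 53.28/15.999 = 3.3302
Raw ratio (divide by min = 3.3302): C: 1.0, H: 1.999, O: 1.0
Multiply by 1 to clear fractions: C: 1.0 ~= 1, H: 1.999 ~= 2, O: 1.0 ~= 1
Reduce by GCD to get the simplest whole-number ratio:

1:2:1


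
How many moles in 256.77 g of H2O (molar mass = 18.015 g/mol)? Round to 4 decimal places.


n = mass / M
n = 256.77 / 18.015
n = 14.2531224 mol, rounded to 4 dp:

14.2531 mol


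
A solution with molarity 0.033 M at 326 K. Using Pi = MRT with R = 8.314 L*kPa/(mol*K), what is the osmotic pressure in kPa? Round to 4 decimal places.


Osmotic pressure (van't Hoff): Pi = M*R*T.
RT = 8.314 * 326 = 2710.364
Pi = 0.033 * 2710.364
Pi = 89.442012 kPa, rounded to 4 dp:

89.4420 kPa


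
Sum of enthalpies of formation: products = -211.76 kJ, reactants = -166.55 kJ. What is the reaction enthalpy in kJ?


dH_rxn = sum(dH_f products) - sum(dH_f reactants)
dH_rxn = -211.76 - (-166.55)
dH_rxn = -45.21 kJ:

-45.21 kJ


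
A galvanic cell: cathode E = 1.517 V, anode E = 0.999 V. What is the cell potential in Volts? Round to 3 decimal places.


Standard cell potential: E_cell = E_cathode - E_anode.
E_cell = 1.517 - (0.999)
E_cell = 0.518 V, rounded to 3 dp:

0.518 V


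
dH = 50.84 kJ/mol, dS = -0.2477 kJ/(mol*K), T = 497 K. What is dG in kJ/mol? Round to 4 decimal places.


Gibbs: dG = dH - T*dS (consistent units, dS already in kJ/(mol*K)).
T*dS = 497 * -0.2477 = -123.1069
dG = 50.84 - (-123.1069)
dG = 173.9469 kJ/mol, rounded to 4 dp:

173.9469 kJ/mol


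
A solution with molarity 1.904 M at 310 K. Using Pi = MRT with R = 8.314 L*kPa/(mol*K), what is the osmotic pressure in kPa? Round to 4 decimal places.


Osmotic pressure (van't Hoff): Pi = M*R*T.
RT = 8.314 * 310 = 2577.34
Pi = 1.904 * 2577.34
Pi = 4907.25536 kPa, rounded to 4 dp:

4907.2554 kPa


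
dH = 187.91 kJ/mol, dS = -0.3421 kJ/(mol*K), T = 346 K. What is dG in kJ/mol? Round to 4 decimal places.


Gibbs: dG = dH - T*dS (consistent units, dS already in kJ/(mol*K)).
T*dS = 346 * -0.3421 = -118.3666
dG = 187.91 - (-118.3666)
dG = 306.2766 kJ/mol, rounded to 4 dp:

306.2766 kJ/mol


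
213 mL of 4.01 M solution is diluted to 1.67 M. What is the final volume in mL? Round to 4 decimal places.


Dilution: M1*V1 = M2*V2, solve for V2.
V2 = M1*V1 / M2
V2 = 4.01 * 213 / 1.67
V2 = 854.13 / 1.67
V2 = 511.45508982 mL, rounded to 4 dp:

511.4551 mL


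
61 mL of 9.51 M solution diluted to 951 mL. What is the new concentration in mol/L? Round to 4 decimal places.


Dilution: M1*V1 = M2*V2, solve for M2.
M2 = M1*V1 / V2
M2 = 9.51 * 61 / 951
M2 = 580.11 / 951
M2 = 0.61 mol/L, rounded to 4 dp:

0.6100 mol/L


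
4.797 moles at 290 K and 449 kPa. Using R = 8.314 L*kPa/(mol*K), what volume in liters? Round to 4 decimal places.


PV = nRT, solve for V = nRT / P.
nRT = 4.797 * 8.314 * 290 = 11565.8548
V = 11565.8548 / 449
V = 25.75914209 L, rounded to 4 dp:

25.7591 L


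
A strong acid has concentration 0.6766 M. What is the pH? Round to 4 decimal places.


A strong acid dissociates completely, so [H+] equals the given concentration.
pH = -log10([H+]) = -log10(0.6766)
pH = 0.16966801, rounded to 4 dp:

0.1697


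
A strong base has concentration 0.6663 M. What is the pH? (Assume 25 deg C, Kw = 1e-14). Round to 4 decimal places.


A strong base dissociates completely, so [OH-] equals the given concentration.
pOH = -log10([OH-]) = -log10(0.6663) = 0.17633
pH = 14 - pOH = 14 - 0.17633
pH = 13.82367, rounded to 4 dp:

13.8237


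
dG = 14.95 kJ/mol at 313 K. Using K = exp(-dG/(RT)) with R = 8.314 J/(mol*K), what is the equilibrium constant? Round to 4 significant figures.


dG is in kJ/mol; multiply by 1000 to match R in J/(mol*K).
RT = 8.314 * 313 = 2602.282 J/mol
exponent = -dG*1000 / (RT) = -(14.95*1000) / 2602.282 = -5.74495769
K = exp(-5.74495769)
K = 0.0031988699, rounded to 4 significant figures:

0.003199


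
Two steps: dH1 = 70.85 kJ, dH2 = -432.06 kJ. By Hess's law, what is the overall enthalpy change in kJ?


Hess's law: enthalpy is a state function, so add the step enthalpies.
dH_total = dH1 + dH2 = 70.85 + (-432.06)
dH_total = -361.21 kJ:

-361.21 kJ


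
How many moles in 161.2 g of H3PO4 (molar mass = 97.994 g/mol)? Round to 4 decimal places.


n = mass / M
n = 161.2 / 97.994
n = 1.64499867 mol, rounded to 4 dp:

1.6450 mol


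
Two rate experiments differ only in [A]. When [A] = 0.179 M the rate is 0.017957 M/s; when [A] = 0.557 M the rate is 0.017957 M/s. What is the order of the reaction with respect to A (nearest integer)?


Rate is proportional to [A]^n, so rate2/rate1 = ([A]2/[A]1)^n. Take logs to solve for n.
rate2/rate1 = 0.017957 / 0.017957 = 1.0
[A]2/[A]1 = 0.557 / 0.179 = 3.1117
n = ln(1.0) / ln(3.1117) = 0.0
Nearest integer order:

0


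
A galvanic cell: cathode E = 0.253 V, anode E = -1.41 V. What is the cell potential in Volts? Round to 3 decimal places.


Standard cell potential: E_cell = E_cathode - E_anode.
E_cell = 0.253 - (-1.41)
E_cell = 1.663 V, rounded to 3 dp:

1.663 V


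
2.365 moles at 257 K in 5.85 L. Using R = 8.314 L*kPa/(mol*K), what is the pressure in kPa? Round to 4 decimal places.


PV = nRT, solve for P = nRT / V.
nRT = 2.365 * 8.314 * 257 = 5053.2908
P = 5053.2908 / 5.85
P = 863.81039316 kPa, rounded to 4 dp:

863.8104 kPa


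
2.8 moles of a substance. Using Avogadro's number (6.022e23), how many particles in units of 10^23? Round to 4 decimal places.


N = n * NA, then divide by 1e23 for the requested units.
N / 1e23 = n * 6.022
N / 1e23 = 2.8 * 6.022
N / 1e23 = 16.8616, rounded to 4 dp:

16.8616


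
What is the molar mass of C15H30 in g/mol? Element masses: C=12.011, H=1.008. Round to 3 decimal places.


M = sum(count * atomic_mass) over atoms.
M = 15*12.011 + 30*1.008
M = 180.165 + 30.24
M = 210.405 g/mol, rounded to 3 dp:

210.405 g/mol


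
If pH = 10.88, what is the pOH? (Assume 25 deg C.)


At 25 deg C, pH + pOH = 14.
pOH = 14 - pH = 14 - 10.88
pOH = 3.12:

3.12


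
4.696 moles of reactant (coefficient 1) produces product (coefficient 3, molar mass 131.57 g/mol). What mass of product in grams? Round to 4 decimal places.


Use the coefficient ratio to convert reactant moles to product moles, then multiply by the product's molar mass.
moles_P = moles_R * (coeff_P / coeff_R) = 4.696 * (3/1) = 14.088
mass_P = moles_P * M_P = 14.088 * 131.57
mass_P = 1853.55816 g, rounded to 4 dp:

1853.5582 g


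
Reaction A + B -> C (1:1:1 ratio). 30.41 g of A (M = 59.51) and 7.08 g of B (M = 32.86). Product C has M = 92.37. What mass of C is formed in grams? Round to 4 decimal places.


Find moles of each reactant; the smaller value is the limiting reagent in a 1:1:1 reaction, so moles_C equals moles of the limiter.
n_A = mass_A / M_A = 30.41 / 59.51 = 0.511007 mol
n_B = mass_B / M_B = 7.08 / 32.86 = 0.21546 mol
Limiting reagent: B (smaller), n_limiting = 0.21546 mol
mass_C = n_limiting * M_C = 0.21546 * 92.37
mass_C = 19.9020402 g, rounded to 4 dp:

19.9020 g


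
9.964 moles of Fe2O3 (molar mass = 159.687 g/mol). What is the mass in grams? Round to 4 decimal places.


mass = n * M
mass = 9.964 * 159.687
mass = 1591.121268 g, rounded to 4 dp:

1591.1213 g


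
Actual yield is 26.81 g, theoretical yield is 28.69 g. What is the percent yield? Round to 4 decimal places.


% yield = 100 * actual / theoretical
% yield = 100 * 26.81 / 28.69
% yield = 93.44719414 %, rounded to 4 dp:

93.4472 %


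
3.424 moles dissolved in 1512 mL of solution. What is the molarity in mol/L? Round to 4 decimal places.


Convert volume to liters: V_L = V_mL / 1000.
V_L = 1512 / 1000 = 1.512 L
M = n / V_L = 3.424 / 1.512
M = 2.26455026 mol/L, rounded to 4 dp:

2.2646 mol/L


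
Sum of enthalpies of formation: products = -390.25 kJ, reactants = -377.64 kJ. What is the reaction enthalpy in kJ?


dH_rxn = sum(dH_f products) - sum(dH_f reactants)
dH_rxn = -390.25 - (-377.64)
dH_rxn = -12.61 kJ:

-12.61 kJ


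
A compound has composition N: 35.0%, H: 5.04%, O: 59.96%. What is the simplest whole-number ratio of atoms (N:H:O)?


Assume 100 g of compound, divide each mass% by atomic mass to get moles, then normalize by the smallest to get a raw atom ratio.
Moles per 100 g: N: 35.0/14.007 = 2.4988, H: 5.04/1.008 = 5.0, O: 59.96/15.999 = 3.7477
Raw ratio (divide by min = 2.4988): N: 1.0, H: 2.001, O: 1.5
Multiply by 2 to clear fractions: N: 2.0 ~= 2, H: 4.002 ~= 4, O: 3.0 ~= 3
Reduce by GCD to get the simplest whole-number ratio:

2:4:3


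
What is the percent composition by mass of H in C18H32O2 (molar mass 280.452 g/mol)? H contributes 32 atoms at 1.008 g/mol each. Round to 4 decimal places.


pct = 100 * (n_elem * M_elem) / M_total
mass_contribution = 32 * 1.008 = 32.256 g/mol
pct = 100 * 32.256 / 280.452
pct = 11.5014334 %, rounded to 4 dp:

11.5014 %


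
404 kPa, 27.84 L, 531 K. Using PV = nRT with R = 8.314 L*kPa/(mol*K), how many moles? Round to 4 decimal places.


PV = nRT, solve for n = PV / (RT).
PV = 404 * 27.84 = 11247.36
RT = 8.314 * 531 = 4414.734
n = 11247.36 / 4414.734
n = 2.5476869 mol, rounded to 4 dp:

2.5477 mol


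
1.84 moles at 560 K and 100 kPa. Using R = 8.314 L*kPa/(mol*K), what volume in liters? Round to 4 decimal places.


PV = nRT, solve for V = nRT / P.
nRT = 1.84 * 8.314 * 560 = 8566.7456
V = 8566.7456 / 100
V = 85.667456 L, rounded to 4 dp:

85.6675 L


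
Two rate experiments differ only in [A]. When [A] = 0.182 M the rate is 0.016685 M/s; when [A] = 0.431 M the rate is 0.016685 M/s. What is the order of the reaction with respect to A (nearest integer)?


Rate is proportional to [A]^n, so rate2/rate1 = ([A]2/[A]1)^n. Take logs to solve for n.
rate2/rate1 = 0.016685 / 0.016685 = 1.0
[A]2/[A]1 = 0.431 / 0.182 = 2.3681
n = ln(1.0) / ln(2.3681) = 0.0
Nearest integer order:

0


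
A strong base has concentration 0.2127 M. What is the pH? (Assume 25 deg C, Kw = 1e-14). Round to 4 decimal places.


A strong base dissociates completely, so [OH-] equals the given concentration.
pOH = -log10([OH-]) = -log10(0.2127) = 0.672233
pH = 14 - pOH = 14 - 0.672233
pH = 13.327767, rounded to 4 dp:

13.3278


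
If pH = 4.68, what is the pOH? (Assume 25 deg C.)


At 25 deg C, pH + pOH = 14.
pOH = 14 - pH = 14 - 4.68
pOH = 9.32:

9.32


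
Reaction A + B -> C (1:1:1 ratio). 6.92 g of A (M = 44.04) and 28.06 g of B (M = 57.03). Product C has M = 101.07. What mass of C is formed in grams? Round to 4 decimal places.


Find moles of each reactant; the smaller value is the limiting reagent in a 1:1:1 reaction, so moles_C equals moles of the limiter.
n_A = mass_A / M_A = 6.92 / 44.04 = 0.15713 mol
n_B = mass_B / M_B = 28.06 / 57.03 = 0.492022 mol
Limiting reagent: A (smaller), n_limiting = 0.15713 mol
mass_C = n_limiting * M_C = 0.15713 * 101.07
mass_C = 15.8811291 g, rounded to 4 dp:

15.8811 g


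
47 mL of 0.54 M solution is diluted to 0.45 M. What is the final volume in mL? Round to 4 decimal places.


Dilution: M1*V1 = M2*V2, solve for V2.
V2 = M1*V1 / M2
V2 = 0.54 * 47 / 0.45
V2 = 25.38 / 0.45
V2 = 56.4 mL, rounded to 4 dp:

56.4000 mL


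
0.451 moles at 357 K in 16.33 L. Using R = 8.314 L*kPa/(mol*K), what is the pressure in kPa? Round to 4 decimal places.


PV = nRT, solve for P = nRT / V.
nRT = 0.451 * 8.314 * 357 = 1338.6122
P = 1338.6122 / 16.33
P = 81.97257808 kPa, rounded to 4 dp:

81.9726 kPa


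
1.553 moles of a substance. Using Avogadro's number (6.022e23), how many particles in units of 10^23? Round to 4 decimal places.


N = n * NA, then divide by 1e23 for the requested units.
N / 1e23 = n * 6.022
N / 1e23 = 1.553 * 6.022
N / 1e23 = 9.352166, rounded to 4 dp:

9.3522


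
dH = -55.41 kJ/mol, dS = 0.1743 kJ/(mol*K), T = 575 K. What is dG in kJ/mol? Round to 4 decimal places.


Gibbs: dG = dH - T*dS (consistent units, dS already in kJ/(mol*K)).
T*dS = 575 * 0.1743 = 100.2225
dG = -55.41 - (100.2225)
dG = -155.6325 kJ/mol, rounded to 4 dp:

-155.6325 kJ/mol


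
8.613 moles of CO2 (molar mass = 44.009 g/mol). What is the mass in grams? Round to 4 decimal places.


mass = n * M
mass = 8.613 * 44.009
mass = 379.049517 g, rounded to 4 dp:

379.0495 g


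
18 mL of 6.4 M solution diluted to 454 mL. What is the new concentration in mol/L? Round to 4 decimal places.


Dilution: M1*V1 = M2*V2, solve for M2.
M2 = M1*V1 / V2
M2 = 6.4 * 18 / 454
M2 = 115.2 / 454
M2 = 0.25374449 mol/L, rounded to 4 dp:

0.2537 mol/L


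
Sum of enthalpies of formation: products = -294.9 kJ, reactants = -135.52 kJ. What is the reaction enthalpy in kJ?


dH_rxn = sum(dH_f products) - sum(dH_f reactants)
dH_rxn = -294.9 - (-135.52)
dH_rxn = -159.38 kJ:

-159.38 kJ


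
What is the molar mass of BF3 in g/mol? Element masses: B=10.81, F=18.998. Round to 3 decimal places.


M = sum(count * atomic_mass) over atoms.
M = 1*10.81 + 3*18.998
M = 10.81 + 56.994
M = 67.804 g/mol, rounded to 3 dp:

67.804 g/mol


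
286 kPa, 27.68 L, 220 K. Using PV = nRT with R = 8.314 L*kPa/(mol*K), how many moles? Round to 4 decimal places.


PV = nRT, solve for n = PV / (RT).
PV = 286 * 27.68 = 7916.48
RT = 8.314 * 220 = 1829.08
n = 7916.48 / 1829.08
n = 4.32812124 mol, rounded to 4 dp:

4.3281 mol


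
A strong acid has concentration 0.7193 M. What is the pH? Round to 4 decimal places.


A strong acid dissociates completely, so [H+] equals the given concentration.
pH = -log10([H+]) = -log10(0.7193)
pH = 0.14308994, rounded to 4 dp:

0.1431


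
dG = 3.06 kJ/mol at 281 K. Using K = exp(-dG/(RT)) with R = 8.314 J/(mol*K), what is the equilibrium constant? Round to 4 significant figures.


dG is in kJ/mol; multiply by 1000 to match R in J/(mol*K).
RT = 8.314 * 281 = 2336.234 J/mol
exponent = -dG*1000 / (RT) = -(3.06*1000) / 2336.234 = -1.3098003
K = exp(-1.3098003)
K = 0.26987394, rounded to 4 significant figures:

0.2699


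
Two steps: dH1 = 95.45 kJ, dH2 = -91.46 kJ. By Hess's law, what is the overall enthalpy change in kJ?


Hess's law: enthalpy is a state function, so add the step enthalpies.
dH_total = dH1 + dH2 = 95.45 + (-91.46)
dH_total = 3.99 kJ:

3.99 kJ


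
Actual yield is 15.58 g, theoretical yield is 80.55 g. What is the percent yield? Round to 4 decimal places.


% yield = 100 * actual / theoretical
% yield = 100 * 15.58 / 80.55
% yield = 19.34202359 %, rounded to 4 dp:

19.3420 %


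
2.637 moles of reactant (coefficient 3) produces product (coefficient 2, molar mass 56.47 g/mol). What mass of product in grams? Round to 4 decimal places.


Use the coefficient ratio to convert reactant moles to product moles, then multiply by the product's molar mass.
moles_P = moles_R * (coeff_P / coeff_R) = 2.637 * (2/3) = 1.758
mass_P = moles_P * M_P = 1.758 * 56.47
mass_P = 99.27426 g, rounded to 4 dp:

99.2743 g


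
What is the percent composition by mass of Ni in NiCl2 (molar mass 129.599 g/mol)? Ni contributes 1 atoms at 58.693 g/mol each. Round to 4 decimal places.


pct = 100 * (n_elem * M_elem) / M_total
mass_contribution = 1 * 58.693 = 58.693 g/mol
pct = 100 * 58.693 / 129.599
pct = 45.28815809 %, rounded to 4 dp:

45.2882 %


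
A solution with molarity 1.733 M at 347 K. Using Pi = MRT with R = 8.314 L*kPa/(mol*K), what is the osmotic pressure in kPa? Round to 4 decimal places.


Osmotic pressure (van't Hoff): Pi = M*R*T.
RT = 8.314 * 347 = 2884.958
Pi = 1.733 * 2884.958
Pi = 4999.632214 kPa, rounded to 4 dp:

4999.6322 kPa


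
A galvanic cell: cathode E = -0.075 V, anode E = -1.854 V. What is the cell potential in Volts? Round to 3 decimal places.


Standard cell potential: E_cell = E_cathode - E_anode.
E_cell = -0.075 - (-1.854)
E_cell = 1.779 V, rounded to 3 dp:

1.779 V


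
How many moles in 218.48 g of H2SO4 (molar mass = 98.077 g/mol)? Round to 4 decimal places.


n = mass / M
n = 218.48 / 98.077
n = 2.22763747 mol, rounded to 4 dp:

2.2276 mol


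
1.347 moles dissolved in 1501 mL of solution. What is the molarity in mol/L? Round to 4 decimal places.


Convert volume to liters: V_L = V_mL / 1000.
V_L = 1501 / 1000 = 1.501 L
M = n / V_L = 1.347 / 1.501
M = 0.89740173 mol/L, rounded to 4 dp:

0.8974 mol/L


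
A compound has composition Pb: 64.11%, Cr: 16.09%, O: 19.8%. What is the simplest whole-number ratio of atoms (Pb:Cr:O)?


Assume 100 g of compound, divide each mass% by atomic mass to get moles, then normalize by the smallest to get a raw atom ratio.
Moles per 100 g: Pb: 64.11/207.2 = 0.3094, Cr: 16.09/51.996 = 0.3094, O: 19.8/15.999 = 1.2376
Raw ratio (divide by min = 0.3094): Pb: 1.0, Cr: 1.0, O: 4.0
Multiply by 1 to clear fractions: Pb: 1.0 ~= 1, Cr: 1.0 ~= 1, O: 4.0 ~= 4
Reduce by GCD to get the simplest whole-number ratio:

1:1:4


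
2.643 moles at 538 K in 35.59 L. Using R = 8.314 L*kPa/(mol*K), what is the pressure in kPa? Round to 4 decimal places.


PV = nRT, solve for P = nRT / V.
nRT = 2.643 * 8.314 * 538 = 11821.9593
P = 11821.9593 / 35.59
P = 332.17081484 kPa, rounded to 4 dp:

332.1708 kPa


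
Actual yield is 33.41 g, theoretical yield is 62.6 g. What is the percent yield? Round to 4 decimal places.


% yield = 100 * actual / theoretical
% yield = 100 * 33.41 / 62.6
% yield = 53.37060703 %, rounded to 4 dp:

53.3706 %


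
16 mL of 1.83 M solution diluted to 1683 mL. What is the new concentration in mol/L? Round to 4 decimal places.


Dilution: M1*V1 = M2*V2, solve for M2.
M2 = M1*V1 / V2
M2 = 1.83 * 16 / 1683
M2 = 29.28 / 1683
M2 = 0.0173975 mol/L, rounded to 4 dp:

0.0174 mol/L


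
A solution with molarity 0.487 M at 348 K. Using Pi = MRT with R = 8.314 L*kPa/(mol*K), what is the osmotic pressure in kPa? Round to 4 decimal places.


Osmotic pressure (van't Hoff): Pi = M*R*T.
RT = 8.314 * 348 = 2893.272
Pi = 0.487 * 2893.272
Pi = 1409.023464 kPa, rounded to 4 dp:

1409.0235 kPa


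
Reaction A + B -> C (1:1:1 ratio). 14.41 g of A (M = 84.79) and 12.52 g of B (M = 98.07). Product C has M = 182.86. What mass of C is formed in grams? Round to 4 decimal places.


Find moles of each reactant; the smaller value is the limiting reagent in a 1:1:1 reaction, so moles_C equals moles of the limiter.
n_A = mass_A / M_A = 14.41 / 84.79 = 0.169949 mol
n_B = mass_B / M_B = 12.52 / 98.07 = 0.127664 mol
Limiting reagent: B (smaller), n_limiting = 0.127664 mol
mass_C = n_limiting * M_C = 0.127664 * 182.86
mass_C = 23.34463904 g, rounded to 4 dp:

23.3446 g


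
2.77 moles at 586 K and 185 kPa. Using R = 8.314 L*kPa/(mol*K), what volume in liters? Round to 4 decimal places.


PV = nRT, solve for V = nRT / P.
nRT = 2.77 * 8.314 * 586 = 13495.4511
V = 13495.4511 / 185
V = 72.94838432 L, rounded to 4 dp:

72.9484 L


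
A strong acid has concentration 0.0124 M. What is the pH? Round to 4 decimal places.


A strong acid dissociates completely, so [H+] equals the given concentration.
pH = -log10([H+]) = -log10(0.0124)
pH = 1.90657831, rounded to 4 dp:

1.9066


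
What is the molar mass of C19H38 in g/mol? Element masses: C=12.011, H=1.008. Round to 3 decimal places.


M = sum(count * atomic_mass) over atoms.
M = 19*12.011 + 38*1.008
M = 228.209 + 38.304
M = 266.513 g/mol, rounded to 3 dp:

266.513 g/mol


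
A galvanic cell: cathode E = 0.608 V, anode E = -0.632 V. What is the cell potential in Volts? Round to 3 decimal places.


Standard cell potential: E_cell = E_cathode - E_anode.
E_cell = 0.608 - (-0.632)
E_cell = 1.24 V, rounded to 3 dp:

1.240 V


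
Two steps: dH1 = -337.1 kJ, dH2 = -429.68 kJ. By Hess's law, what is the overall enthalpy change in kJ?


Hess's law: enthalpy is a state function, so add the step enthalpies.
dH_total = dH1 + dH2 = -337.1 + (-429.68)
dH_total = -766.78 kJ:

-766.78 kJ


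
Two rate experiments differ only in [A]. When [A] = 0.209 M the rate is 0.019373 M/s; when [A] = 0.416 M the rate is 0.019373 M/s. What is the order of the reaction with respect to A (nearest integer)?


Rate is proportional to [A]^n, so rate2/rate1 = ([A]2/[A]1)^n. Take logs to solve for n.
rate2/rate1 = 0.019373 / 0.019373 = 1.0
[A]2/[A]1 = 0.416 / 0.209 = 1.9904
n = ln(1.0) / ln(1.9904) = 0.0
Nearest integer order:

0


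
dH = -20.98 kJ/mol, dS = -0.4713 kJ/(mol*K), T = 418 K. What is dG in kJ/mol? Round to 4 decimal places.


Gibbs: dG = dH - T*dS (consistent units, dS already in kJ/(mol*K)).
T*dS = 418 * -0.4713 = -197.0034
dG = -20.98 - (-197.0034)
dG = 176.0234 kJ/mol, rounded to 4 dp:

176.0234 kJ/mol


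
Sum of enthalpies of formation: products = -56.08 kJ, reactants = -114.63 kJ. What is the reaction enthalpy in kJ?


dH_rxn = sum(dH_f products) - sum(dH_f reactants)
dH_rxn = -56.08 - (-114.63)
dH_rxn = 58.55 kJ:

58.55 kJ


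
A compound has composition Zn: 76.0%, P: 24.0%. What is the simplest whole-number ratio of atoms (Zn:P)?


Assume 100 g of compound, divide each mass% by atomic mass to get moles, then normalize by the smallest to get a raw atom ratio.
Moles per 100 g: Zn: 76.0/65.38 = 1.1624, P: 24.0/30.974 = 0.7748
Raw ratio (divide by min = 0.7748): Zn: 1.5, P: 1.0
Multiply by 2 to clear fractions: Zn: 3.0 ~= 3, P: 2.0 ~= 2
Reduce by GCD to get the simplest whole-number ratio:

3:2


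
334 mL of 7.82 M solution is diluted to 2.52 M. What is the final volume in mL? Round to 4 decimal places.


Dilution: M1*V1 = M2*V2, solve for V2.
V2 = M1*V1 / M2
V2 = 7.82 * 334 / 2.52
V2 = 2611.88 / 2.52
V2 = 1036.46031746 mL, rounded to 4 dp:

1036.4603 mL


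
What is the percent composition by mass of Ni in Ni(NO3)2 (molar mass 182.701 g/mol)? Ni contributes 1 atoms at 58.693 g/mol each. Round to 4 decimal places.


pct = 100 * (n_elem * M_elem) / M_total
mass_contribution = 1 * 58.693 = 58.693 g/mol
pct = 100 * 58.693 / 182.701
pct = 32.12516626 %, rounded to 4 dp:

32.1252 %


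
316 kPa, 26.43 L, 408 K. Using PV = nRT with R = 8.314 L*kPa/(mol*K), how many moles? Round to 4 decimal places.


PV = nRT, solve for n = PV / (RT).
PV = 316 * 26.43 = 8351.88
RT = 8.314 * 408 = 3392.112
n = 8351.88 / 3392.112
n = 2.46214748 mol, rounded to 4 dp:

2.4621 mol


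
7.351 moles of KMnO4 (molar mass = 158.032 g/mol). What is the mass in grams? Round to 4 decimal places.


mass = n * M
mass = 7.351 * 158.032
mass = 1161.693232 g, rounded to 4 dp:

1161.6932 g


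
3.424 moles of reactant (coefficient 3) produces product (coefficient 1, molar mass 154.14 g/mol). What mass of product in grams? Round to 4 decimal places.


Use the coefficient ratio to convert reactant moles to product moles, then multiply by the product's molar mass.
moles_P = moles_R * (coeff_P / coeff_R) = 3.424 * (1/3) = 1.141333
mass_P = moles_P * M_P = 1.141333 * 154.14
mass_P = 175.92506862 g, rounded to 4 dp:

175.9251 g


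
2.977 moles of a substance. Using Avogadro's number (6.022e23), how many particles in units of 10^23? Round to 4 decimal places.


N = n * NA, then divide by 1e23 for the requested units.
N / 1e23 = n * 6.022
N / 1e23 = 2.977 * 6.022
N / 1e23 = 17.927494, rounded to 4 dp:

17.9275


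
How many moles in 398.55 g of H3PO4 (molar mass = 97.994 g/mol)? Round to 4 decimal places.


n = mass / M
n = 398.55 / 97.994
n = 4.06708574 mol, rounded to 4 dp:

4.0671 mol


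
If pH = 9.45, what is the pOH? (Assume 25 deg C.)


At 25 deg C, pH + pOH = 14.
pOH = 14 - pH = 14 - 9.45
pOH = 4.55:

4.55


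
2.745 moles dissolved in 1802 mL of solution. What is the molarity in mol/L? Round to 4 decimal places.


Convert volume to liters: V_L = V_mL / 1000.
V_L = 1802 / 1000 = 1.802 L
M = n / V_L = 2.745 / 1.802
M = 1.52330744 mol/L, rounded to 4 dp:

1.5233 mol/L


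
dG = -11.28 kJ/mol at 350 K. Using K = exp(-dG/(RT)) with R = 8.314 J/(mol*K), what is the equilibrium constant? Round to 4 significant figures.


dG is in kJ/mol; multiply by 1000 to match R in J/(mol*K).
RT = 8.314 * 350 = 2909.9 J/mol
exponent = -dG*1000 / (RT) = -(-11.28*1000) / 2909.9 = 3.87642187
K = exp(3.87642187)
K = 48.251257, rounded to 4 significant figures:

48.25


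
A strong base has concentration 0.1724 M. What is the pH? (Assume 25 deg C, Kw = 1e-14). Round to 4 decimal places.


A strong base dissociates completely, so [OH-] equals the given concentration.
pOH = -log10([OH-]) = -log10(0.1724) = 0.763463
pH = 14 - pOH = 14 - 0.763463
pH = 13.236537, rounded to 4 dp:

13.2365


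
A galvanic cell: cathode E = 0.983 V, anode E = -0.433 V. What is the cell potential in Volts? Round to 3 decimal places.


Standard cell potential: E_cell = E_cathode - E_anode.
E_cell = 0.983 - (-0.433)
E_cell = 1.416 V, rounded to 3 dp:

1.416 V


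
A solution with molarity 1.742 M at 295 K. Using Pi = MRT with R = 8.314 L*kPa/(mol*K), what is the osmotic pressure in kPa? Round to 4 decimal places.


Osmotic pressure (van't Hoff): Pi = M*R*T.
RT = 8.314 * 295 = 2452.63
Pi = 1.742 * 2452.63
Pi = 4272.48146 kPa, rounded to 4 dp:

4272.4815 kPa


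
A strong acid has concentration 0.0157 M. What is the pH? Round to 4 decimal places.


A strong acid dissociates completely, so [H+] equals the given concentration.
pH = -log10([H+]) = -log10(0.0157)
pH = 1.80410035, rounded to 4 dp:

1.8041


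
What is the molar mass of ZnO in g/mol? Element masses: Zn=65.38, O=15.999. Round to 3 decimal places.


M = sum(count * atomic_mass) over atoms.
M = 1*65.38 + 1*15.999
M = 65.38 + 15.999
M = 81.379 g/mol, rounded to 3 dp:

81.379 g/mol


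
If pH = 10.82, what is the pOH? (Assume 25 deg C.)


At 25 deg C, pH + pOH = 14.
pOH = 14 - pH = 14 - 10.82
pOH = 3.18:

3.18


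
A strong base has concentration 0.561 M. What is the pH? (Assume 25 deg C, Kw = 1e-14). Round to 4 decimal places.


A strong base dissociates completely, so [OH-] equals the given concentration.
pOH = -log10([OH-]) = -log10(0.561) = 0.251037
pH = 14 - pOH = 14 - 0.251037
pH = 13.748963, rounded to 4 dp:

13.7490


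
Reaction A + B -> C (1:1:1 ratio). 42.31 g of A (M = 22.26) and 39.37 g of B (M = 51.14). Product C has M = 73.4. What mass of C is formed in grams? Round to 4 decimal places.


Find moles of each reactant; the smaller value is the limiting reagent in a 1:1:1 reaction, so moles_C equals moles of the limiter.
n_A = mass_A / M_A = 42.31 / 22.26 = 1.900719 mol
n_B = mass_B / M_B = 39.37 / 51.14 = 0.769847 mol
Limiting reagent: B (smaller), n_limiting = 0.769847 mol
mass_C = n_limiting * M_C = 0.769847 * 73.4
mass_C = 56.5067698 g, rounded to 4 dp:

56.5068 g


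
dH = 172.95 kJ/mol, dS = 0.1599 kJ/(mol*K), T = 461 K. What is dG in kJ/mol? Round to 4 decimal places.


Gibbs: dG = dH - T*dS (consistent units, dS already in kJ/(mol*K)).
T*dS = 461 * 0.1599 = 73.7139
dG = 172.95 - (73.7139)
dG = 99.2361 kJ/mol, rounded to 4 dp:

99.2361 kJ/mol


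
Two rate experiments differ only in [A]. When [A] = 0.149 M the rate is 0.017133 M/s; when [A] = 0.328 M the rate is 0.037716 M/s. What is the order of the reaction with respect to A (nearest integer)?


Rate is proportional to [A]^n, so rate2/rate1 = ([A]2/[A]1)^n. Take logs to solve for n.
rate2/rate1 = 0.037716 / 0.017133 = 2.2014
[A]2/[A]1 = 0.328 / 0.149 = 2.2013
n = ln(2.2014) / ln(2.2013) = 1.0
Nearest integer order:

1


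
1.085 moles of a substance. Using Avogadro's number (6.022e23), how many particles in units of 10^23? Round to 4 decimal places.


N = n * NA, then divide by 1e23 for the requested units.
N / 1e23 = n * 6.022
N / 1e23 = 1.085 * 6.022
N / 1e23 = 6.53387, rounded to 4 dp:

6.5339


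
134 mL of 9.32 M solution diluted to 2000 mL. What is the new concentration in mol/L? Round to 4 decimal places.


Dilution: M1*V1 = M2*V2, solve for M2.
M2 = M1*V1 / V2
M2 = 9.32 * 134 / 2000
M2 = 1248.88 / 2000
M2 = 0.62444 mol/L, rounded to 4 dp:

0.6244 mol/L


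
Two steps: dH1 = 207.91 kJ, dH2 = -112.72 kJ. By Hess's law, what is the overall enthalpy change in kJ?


Hess's law: enthalpy is a state function, so add the step enthalpies.
dH_total = dH1 + dH2 = 207.91 + (-112.72)
dH_total = 95.19 kJ:

95.19 kJ


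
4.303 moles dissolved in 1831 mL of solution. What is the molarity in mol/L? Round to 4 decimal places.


Convert volume to liters: V_L = V_mL / 1000.
V_L = 1831 / 1000 = 1.831 L
M = n / V_L = 4.303 / 1.831
M = 2.35008192 mol/L, rounded to 4 dp:

2.3501 mol/L


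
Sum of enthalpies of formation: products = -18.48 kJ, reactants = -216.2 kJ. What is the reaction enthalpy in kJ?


dH_rxn = sum(dH_f products) - sum(dH_f reactants)
dH_rxn = -18.48 - (-216.2)
dH_rxn = 197.72 kJ:

197.72 kJ


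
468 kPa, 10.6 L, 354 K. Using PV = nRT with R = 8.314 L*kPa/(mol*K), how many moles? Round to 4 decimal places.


PV = nRT, solve for n = PV / (RT).
PV = 468 * 10.6 = 4960.8
RT = 8.314 * 354 = 2943.156
n = 4960.8 / 2943.156
n = 1.68553757 mol, rounded to 4 dp:

1.6855 mol


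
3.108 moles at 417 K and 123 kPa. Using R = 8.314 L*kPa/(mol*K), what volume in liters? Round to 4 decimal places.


PV = nRT, solve for V = nRT / P.
nRT = 3.108 * 8.314 * 417 = 10775.2433
V = 10775.2433 / 123
V = 87.60360407 L, rounded to 4 dp:

87.6036 L


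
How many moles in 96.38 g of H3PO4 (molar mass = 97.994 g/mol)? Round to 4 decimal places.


n = mass / M
n = 96.38 / 97.994
n = 0.9835296 mol, rounded to 4 dp:

0.9835 mol


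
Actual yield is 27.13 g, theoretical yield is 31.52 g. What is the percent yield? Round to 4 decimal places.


% yield = 100 * actual / theoretical
% yield = 100 * 27.13 / 31.52
% yield = 86.07233503 %, rounded to 4 dp:

86.0723 %


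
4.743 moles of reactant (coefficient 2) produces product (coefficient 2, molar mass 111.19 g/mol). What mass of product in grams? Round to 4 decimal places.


Use the coefficient ratio to convert reactant moles to product moles, then multiply by the product's molar mass.
moles_P = moles_R * (coeff_P / coeff_R) = 4.743 * (2/2) = 4.743
mass_P = moles_P * M_P = 4.743 * 111.19
mass_P = 527.37417 g, rounded to 4 dp:

527.3742 g


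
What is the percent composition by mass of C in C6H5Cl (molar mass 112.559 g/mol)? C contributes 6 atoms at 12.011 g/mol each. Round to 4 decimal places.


pct = 100 * (n_elem * M_elem) / M_total
mass_contribution = 6 * 12.011 = 72.066 g/mol
pct = 100 * 72.066 / 112.559
pct = 64.02508906 %, rounded to 4 dp:

64.0251 %


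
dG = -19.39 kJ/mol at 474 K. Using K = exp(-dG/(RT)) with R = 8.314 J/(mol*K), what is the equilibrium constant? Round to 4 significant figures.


dG is in kJ/mol; multiply by 1000 to match R in J/(mol*K).
RT = 8.314 * 474 = 3940.836 J/mol
exponent = -dG*1000 / (RT) = -(-19.39*1000) / 3940.836 = 4.9202758
K = exp(4.9202758)
K = 137.0404, rounded to 4 significant figures:

137.0


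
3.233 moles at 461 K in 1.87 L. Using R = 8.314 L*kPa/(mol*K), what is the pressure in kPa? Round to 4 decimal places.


PV = nRT, solve for P = nRT / V.
nRT = 3.233 * 8.314 * 461 = 12391.2937
P = 12391.2937 / 1.87
P = 6626.36026738 kPa, rounded to 4 dp:

6626.3603 kPa


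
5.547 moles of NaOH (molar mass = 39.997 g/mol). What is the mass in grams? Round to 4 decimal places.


mass = n * M
mass = 5.547 * 39.997
mass = 221.863359 g, rounded to 4 dp:

221.8634 g


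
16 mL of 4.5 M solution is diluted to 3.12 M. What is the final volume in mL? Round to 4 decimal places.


Dilution: M1*V1 = M2*V2, solve for V2.
V2 = M1*V1 / M2
V2 = 4.5 * 16 / 3.12
V2 = 72.0 / 3.12
V2 = 23.07692308 mL, rounded to 4 dp:

23.0769 mL


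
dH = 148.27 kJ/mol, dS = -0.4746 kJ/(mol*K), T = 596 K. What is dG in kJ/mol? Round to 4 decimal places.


Gibbs: dG = dH - T*dS (consistent units, dS already in kJ/(mol*K)).
T*dS = 596 * -0.4746 = -282.8616
dG = 148.27 - (-282.8616)
dG = 431.1316 kJ/mol, rounded to 4 dp:

431.1316 kJ/mol


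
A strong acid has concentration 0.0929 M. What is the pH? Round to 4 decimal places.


A strong acid dissociates completely, so [H+] equals the given concentration.
pH = -log10([H+]) = -log10(0.0929)
pH = 1.03198429, rounded to 4 dp:

1.0320


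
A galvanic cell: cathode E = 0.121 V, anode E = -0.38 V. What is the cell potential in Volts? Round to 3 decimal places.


Standard cell potential: E_cell = E_cathode - E_anode.
E_cell = 0.121 - (-0.38)
E_cell = 0.501 V, rounded to 3 dp:

0.501 V


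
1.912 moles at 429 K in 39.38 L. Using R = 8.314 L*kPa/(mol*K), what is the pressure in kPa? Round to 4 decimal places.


PV = nRT, solve for P = nRT / V.
nRT = 1.912 * 8.314 * 429 = 6819.5419
P = 6819.5419 / 39.38
P = 173.17272473 kPa, rounded to 4 dp:

173.1727 kPa


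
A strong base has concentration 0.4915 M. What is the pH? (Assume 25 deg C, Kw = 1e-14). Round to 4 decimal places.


A strong base dissociates completely, so [OH-] equals the given concentration.
pOH = -log10([OH-]) = -log10(0.4915) = 0.308476
pH = 14 - pOH = 14 - 0.308476
pH = 13.691524, rounded to 4 dp:

13.6915


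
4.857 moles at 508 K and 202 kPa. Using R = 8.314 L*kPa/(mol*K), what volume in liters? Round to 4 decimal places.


PV = nRT, solve for V = nRT / P.
nRT = 4.857 * 8.314 * 508 = 20513.5978
V = 20513.5978 / 202
V = 101.55246436 L, rounded to 4 dp:

101.5525 L


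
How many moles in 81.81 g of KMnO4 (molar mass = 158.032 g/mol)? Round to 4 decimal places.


n = mass / M
n = 81.81 / 158.032
n = 0.51767996 mol, rounded to 4 dp:

0.5177 mol


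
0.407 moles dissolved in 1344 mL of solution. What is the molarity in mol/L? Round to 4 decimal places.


Convert volume to liters: V_L = V_mL / 1000.
V_L = 1344 / 1000 = 1.344 L
M = n / V_L = 0.407 / 1.344
M = 0.30282738 mol/L, rounded to 4 dp:

0.3028 mol/L


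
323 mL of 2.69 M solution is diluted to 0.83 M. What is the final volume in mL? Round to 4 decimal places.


Dilution: M1*V1 = M2*V2, solve for V2.
V2 = M1*V1 / M2
V2 = 2.69 * 323 / 0.83
V2 = 868.87 / 0.83
V2 = 1046.8313253 mL, rounded to 4 dp:

1046.8313 mL


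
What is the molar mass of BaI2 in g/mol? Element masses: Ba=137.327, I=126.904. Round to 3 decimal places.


M = sum(count * atomic_mass) over atoms.
M = 1*137.327 + 2*126.904
M = 137.327 + 253.808
M = 391.135 g/mol, rounded to 3 dp:

391.135 g/mol


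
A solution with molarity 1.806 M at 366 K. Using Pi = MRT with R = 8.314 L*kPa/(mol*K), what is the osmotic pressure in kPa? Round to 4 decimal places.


Osmotic pressure (van't Hoff): Pi = M*R*T.
RT = 8.314 * 366 = 3042.924
Pi = 1.806 * 3042.924
Pi = 5495.520744 kPa, rounded to 4 dp:

5495.5207 kPa


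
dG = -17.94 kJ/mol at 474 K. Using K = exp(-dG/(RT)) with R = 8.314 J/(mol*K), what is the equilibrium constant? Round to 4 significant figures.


dG is in kJ/mol; multiply by 1000 to match R in J/(mol*K).
RT = 8.314 * 474 = 3940.836 J/mol
exponent = -dG*1000 / (RT) = -(-17.94*1000) / 3940.836 = 4.55233357
K = exp(4.55233357)
K = 94.853498, rounded to 4 significant figures:

94.85


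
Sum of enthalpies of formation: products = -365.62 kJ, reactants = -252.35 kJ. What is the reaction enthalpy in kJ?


dH_rxn = sum(dH_f products) - sum(dH_f reactants)
dH_rxn = -365.62 - (-252.35)
dH_rxn = -113.27 kJ:

-113.27 kJ


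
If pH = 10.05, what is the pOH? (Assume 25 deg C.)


At 25 deg C, pH + pOH = 14.
pOH = 14 - pH = 14 - 10.05
pOH = 3.95:

3.95


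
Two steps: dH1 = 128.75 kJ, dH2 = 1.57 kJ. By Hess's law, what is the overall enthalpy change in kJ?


Hess's law: enthalpy is a state function, so add the step enthalpies.
dH_total = dH1 + dH2 = 128.75 + (1.57)
dH_total = 130.32 kJ:

130.32 kJ


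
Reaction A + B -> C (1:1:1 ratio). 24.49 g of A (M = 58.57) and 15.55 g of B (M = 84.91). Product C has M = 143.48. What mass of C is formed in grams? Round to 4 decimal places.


Find moles of each reactant; the smaller value is the limiting reagent in a 1:1:1 reaction, so moles_C equals moles of the limiter.
n_A = mass_A / M_A = 24.49 / 58.57 = 0.418132 mol
n_B = mass_B / M_B = 15.55 / 84.91 = 0.183135 mol
Limiting reagent: B (smaller), n_limiting = 0.183135 mol
mass_C = n_limiting * M_C = 0.183135 * 143.48
mass_C = 26.2762098 g, rounded to 4 dp:

26.2762 g


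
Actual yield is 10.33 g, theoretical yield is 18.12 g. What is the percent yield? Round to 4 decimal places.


% yield = 100 * actual / theoretical
% yield = 100 * 10.33 / 18.12
% yield = 57.00883002 %, rounded to 4 dp:

57.0088 %


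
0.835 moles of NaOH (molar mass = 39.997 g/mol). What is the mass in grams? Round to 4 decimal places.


mass = n * M
mass = 0.835 * 39.997
mass = 33.397495 g, rounded to 4 dp:

33.3975 g


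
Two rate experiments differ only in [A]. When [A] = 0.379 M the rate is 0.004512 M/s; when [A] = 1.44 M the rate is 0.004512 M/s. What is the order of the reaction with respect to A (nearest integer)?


Rate is proportional to [A]^n, so rate2/rate1 = ([A]2/[A]1)^n. Take logs to solve for n.
rate2/rate1 = 0.004512 / 0.004512 = 1.0
[A]2/[A]1 = 1.44 / 0.379 = 3.7995
n = ln(1.0) / ln(3.7995) = 0.0
Nearest integer order:

0


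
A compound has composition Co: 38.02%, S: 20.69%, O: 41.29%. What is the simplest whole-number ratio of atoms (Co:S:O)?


Assume 100 g of compound, divide each mass% by atomic mass to get moles, then normalize by the smallest to get a raw atom ratio.
Moles per 100 g: Co: 38.02/58.933 = 0.6451, S: 20.69/32.065 = 0.6453, O: 41.29/15.999 = 2.5808
Raw ratio (divide by min = 0.6451): Co: 1.0, S: 1.0, O: 4.0
Multiply by 1 to clear fractions: Co: 1.0 ~= 1, S: 1.0 ~= 1, O: 4.0 ~= 4
Reduce by GCD to get the simplest whole-number ratio:

1:1:4


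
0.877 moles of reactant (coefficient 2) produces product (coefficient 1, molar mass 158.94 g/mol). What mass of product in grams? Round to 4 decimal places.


Use the coefficient ratio to convert reactant moles to product moles, then multiply by the product's molar mass.
moles_P = moles_R * (coeff_P / coeff_R) = 0.877 * (1/2) = 0.4385
mass_P = moles_P * M_P = 0.4385 * 158.94
mass_P = 69.69519 g, rounded to 4 dp:

69.6952 g


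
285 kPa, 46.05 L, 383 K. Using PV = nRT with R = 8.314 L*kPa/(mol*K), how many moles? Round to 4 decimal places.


PV = nRT, solve for n = PV / (RT).
PV = 285 * 46.05 = 13124.25
RT = 8.314 * 383 = 3184.262
n = 13124.25 / 3184.262
n = 4.12159866 mol, rounded to 4 dp:

4.1216 mol


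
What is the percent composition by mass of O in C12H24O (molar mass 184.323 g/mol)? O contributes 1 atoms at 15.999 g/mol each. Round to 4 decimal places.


pct = 100 * (n_elem * M_elem) / M_total
mass_contribution = 1 * 15.999 = 15.999 g/mol
pct = 100 * 15.999 / 184.323
pct = 8.67987175 %, rounded to 4 dp:

8.6799 %


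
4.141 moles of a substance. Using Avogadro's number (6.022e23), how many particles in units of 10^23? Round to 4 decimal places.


N = n * NA, then divide by 1e23 for the requested units.
N / 1e23 = n * 6.022
N / 1e23 = 4.141 * 6.022
N / 1e23 = 24.937102, rounded to 4 dp:

24.9371
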